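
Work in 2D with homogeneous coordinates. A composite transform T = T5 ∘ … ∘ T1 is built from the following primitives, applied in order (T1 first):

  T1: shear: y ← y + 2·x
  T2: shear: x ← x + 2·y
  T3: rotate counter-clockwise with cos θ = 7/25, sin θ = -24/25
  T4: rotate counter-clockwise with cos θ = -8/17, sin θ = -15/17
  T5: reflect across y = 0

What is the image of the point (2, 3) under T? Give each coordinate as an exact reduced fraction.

T(p) = (-1453/85, 304/85)

T1 shear: y ← y + 2·x: (2, 3) → (2, 7)
T2 shear: x ← x + 2·y: (2, 7) → (16, 7)
T3 rotate counter-clockwise with cos θ = 7/25, sin θ = -24/25: (16, 7) → (56/5, -67/5)
T4 rotate counter-clockwise with cos θ = -8/17, sin θ = -15/17: (56/5, -67/5) → (-1453/85, -304/85)
T5 reflect across y = 0: (-1453/85, -304/85) → (-1453/85, 304/85)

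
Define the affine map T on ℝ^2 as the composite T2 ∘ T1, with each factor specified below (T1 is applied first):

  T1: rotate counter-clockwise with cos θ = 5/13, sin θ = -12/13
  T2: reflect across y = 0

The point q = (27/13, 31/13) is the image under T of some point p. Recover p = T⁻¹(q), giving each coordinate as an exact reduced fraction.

T1 = [5/13 12/13 0; -12/13 5/13 0; 0 0 1]
T2·T1 = [5/13 12/13 0; 12/13 -5/13 0; 0 0 1]
det M = -1; M⁻¹ = [5/13 12/13 0; 12/13 -5/13 0; 0 0 1]
M⁻¹ · (27/13, 31/13)ᵀ = (3, 1)ᵀ

p = (3, 1)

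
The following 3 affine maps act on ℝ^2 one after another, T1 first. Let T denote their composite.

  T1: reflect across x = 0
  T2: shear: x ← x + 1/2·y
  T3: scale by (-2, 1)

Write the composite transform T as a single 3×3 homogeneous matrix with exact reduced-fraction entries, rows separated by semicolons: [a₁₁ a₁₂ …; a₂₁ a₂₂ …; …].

T = [2 -1 0; 0 1 0; 0 0 1]

T1 = [-1 0 0; 0 1 0; 0 0 1]
T2·T1 = [-1 1/2 0; 0 1 0; 0 0 1]
T3·…·T1 = [2 -1 0; 0 1 0; 0 0 1]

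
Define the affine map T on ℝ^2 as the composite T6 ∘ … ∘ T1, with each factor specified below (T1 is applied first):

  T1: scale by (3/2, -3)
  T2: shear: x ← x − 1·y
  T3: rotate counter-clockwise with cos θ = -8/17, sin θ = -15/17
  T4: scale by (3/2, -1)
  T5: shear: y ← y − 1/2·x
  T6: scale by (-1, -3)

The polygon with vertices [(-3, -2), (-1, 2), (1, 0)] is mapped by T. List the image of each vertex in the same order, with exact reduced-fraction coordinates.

image vertices: (-261/17, 720/17), (189/17, -342/17), (18/17, -189/34)

T1 scale by (3/2, -3): (-3, -2) → (-9/2, 6); (-1, 2) → (-3/2, -6); (1, 0) → (3/2, 0)
T2 shear: x ← x − 1·y: (-9/2, 6) → (-21/2, 6); (-3/2, -6) → (9/2, -6); (3/2, 0) → (3/2, 0)
T3 rotate counter-clockwise with cos θ = -8/17, sin θ = -15/17: (-21/2, 6) → (174/17, 219/34); (9/2, -6) → (-126/17, -39/34); (3/2, 0) → (-12/17, -45/34)
T4 scale by (3/2, -1): (174/17, 219/34) → (261/17, -219/34); (-126/17, -39/34) → (-189/17, 39/34); (-12/17, -45/34) → (-18/17, 45/34)
T5 shear: y ← y − 1/2·x: (261/17, -219/34) → (261/17, -240/17); (-189/17, 39/34) → (-189/17, 114/17); (-18/17, 45/34) → (-18/17, 63/34)
T6 scale by (-1, -3): (261/17, -240/17) → (-261/17, 720/17); (-189/17, 114/17) → (189/17, -342/17); (-18/17, 63/34) → (18/17, -189/34)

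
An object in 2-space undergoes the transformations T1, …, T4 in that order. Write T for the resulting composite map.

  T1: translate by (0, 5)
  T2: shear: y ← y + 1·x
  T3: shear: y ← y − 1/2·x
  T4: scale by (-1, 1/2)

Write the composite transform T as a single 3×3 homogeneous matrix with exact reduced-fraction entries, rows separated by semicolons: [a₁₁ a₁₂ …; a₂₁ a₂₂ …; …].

T1 = [1 0 0; 0 1 5; 0 0 1]
T2·T1 = [1 0 0; 1 1 5; 0 0 1]
T3·…·T1 = [1 0 0; 1/2 1 5; 0 0 1]
T4·…·T1 = [-1 0 0; 1/4 1/2 5/2; 0 0 1]

T = [-1 0 0; 1/4 1/2 5/2; 0 0 1]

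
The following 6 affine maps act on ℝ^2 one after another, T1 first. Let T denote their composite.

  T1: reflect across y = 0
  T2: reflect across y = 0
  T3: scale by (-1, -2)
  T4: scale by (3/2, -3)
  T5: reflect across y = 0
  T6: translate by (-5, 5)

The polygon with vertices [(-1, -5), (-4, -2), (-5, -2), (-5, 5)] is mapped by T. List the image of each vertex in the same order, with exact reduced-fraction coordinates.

T1 reflect across y = 0: (-1, -5) → (-1, 5); (-4, -2) → (-4, 2); (-5, -2) → (-5, 2); (-5, 5) → (-5, -5)
T2 reflect across y = 0: (-1, 5) → (-1, -5); (-4, 2) → (-4, -2); (-5, 2) → (-5, -2); (-5, -5) → (-5, 5)
T3 scale by (-1, -2): (-1, -5) → (1, 10); (-4, -2) → (4, 4); (-5, -2) → (5, 4); (-5, 5) → (5, -10)
T4 scale by (3/2, -3): (1, 10) → (3/2, -30); (4, 4) → (6, -12); (5, 4) → (15/2, -12); (5, -10) → (15/2, 30)
T5 reflect across y = 0: (3/2, -30) → (3/2, 30); (6, -12) → (6, 12); (15/2, -12) → (15/2, 12); (15/2, 30) → (15/2, -30)
T6 translate by (-5, 5): (3/2, 30) → (-7/2, 35); (6, 12) → (1, 17); (15/2, 12) → (5/2, 17); (15/2, -30) → (5/2, -25)

image vertices: (-7/2, 35), (1, 17), (5/2, 17), (5/2, -25)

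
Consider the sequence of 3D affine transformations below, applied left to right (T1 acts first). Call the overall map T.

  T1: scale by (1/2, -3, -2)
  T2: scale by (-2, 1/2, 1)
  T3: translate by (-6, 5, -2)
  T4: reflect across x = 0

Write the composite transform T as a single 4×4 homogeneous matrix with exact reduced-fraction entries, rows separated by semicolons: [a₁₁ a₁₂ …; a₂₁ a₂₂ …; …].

T1 = [1/2 0 0 0; 0 -3 0 0; 0 0 -2 0; 0 0 0 1]
T2·T1 = [-1 0 0 0; 0 -3/2 0 0; 0 0 -2 0; 0 0 0 1]
T3·…·T1 = [-1 0 0 -6; 0 -3/2 0 5; 0 0 -2 -2; 0 0 0 1]
T4·…·T1 = [1 0 0 6; 0 -3/2 0 5; 0 0 -2 -2; 0 0 0 1]

T = [1 0 0 6; 0 -3/2 0 5; 0 0 -2 -2; 0 0 0 1]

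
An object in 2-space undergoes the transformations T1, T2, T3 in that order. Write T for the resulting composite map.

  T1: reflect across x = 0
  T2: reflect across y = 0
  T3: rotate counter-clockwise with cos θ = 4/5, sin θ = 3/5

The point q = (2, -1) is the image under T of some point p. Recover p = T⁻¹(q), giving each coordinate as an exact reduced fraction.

p = (-1, 2)

T1 = [-1 0 0; 0 1 0; 0 0 1]
T2·T1 = [-1 0 0; 0 -1 0; 0 0 1]
T3·…·T1 = [-4/5 3/5 0; -3/5 -4/5 0; 0 0 1]
det M = 1; M⁻¹ = [-4/5 -3/5 0; 3/5 -4/5 0; 0 0 1]
M⁻¹ · (2, -1)ᵀ = (-1, 2)ᵀ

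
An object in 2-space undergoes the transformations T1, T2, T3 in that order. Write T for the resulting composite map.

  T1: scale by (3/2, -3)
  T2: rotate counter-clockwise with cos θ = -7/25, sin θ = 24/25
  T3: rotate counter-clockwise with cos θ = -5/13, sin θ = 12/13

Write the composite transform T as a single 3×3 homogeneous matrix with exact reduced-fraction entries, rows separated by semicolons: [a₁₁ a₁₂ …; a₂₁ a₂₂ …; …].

T1 = [3/2 0 0; 0 -3 0; 0 0 1]
T2·T1 = [-21/50 72/25 0; 36/25 21/25 0; 0 0 1]
T3·…·T1 = [-759/650 -612/325 0; -306/325 759/325 0; 0 0 1]

T = [-759/650 -612/325 0; -306/325 759/325 0; 0 0 1]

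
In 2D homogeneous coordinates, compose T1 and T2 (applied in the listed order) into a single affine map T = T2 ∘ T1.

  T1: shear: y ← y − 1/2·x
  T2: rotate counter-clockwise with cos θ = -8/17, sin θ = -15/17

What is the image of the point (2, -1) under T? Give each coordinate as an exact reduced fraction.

T1 shear: y ← y − 1/2·x: (2, -1) → (2, -2)
T2 rotate counter-clockwise with cos θ = -8/17, sin θ = -15/17: (2, -2) → (-46/17, -14/17)

T(p) = (-46/17, -14/17)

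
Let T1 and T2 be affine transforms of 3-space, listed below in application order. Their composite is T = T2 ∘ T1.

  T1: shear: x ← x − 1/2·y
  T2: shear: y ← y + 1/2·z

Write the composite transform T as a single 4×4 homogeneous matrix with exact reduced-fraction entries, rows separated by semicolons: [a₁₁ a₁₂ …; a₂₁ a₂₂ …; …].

T1 = [1 -1/2 0 0; 0 1 0 0; 0 0 1 0; 0 0 0 1]
T2·T1 = [1 -1/2 0 0; 0 1 1/2 0; 0 0 1 0; 0 0 0 1]

T = [1 -1/2 0 0; 0 1 1/2 0; 0 0 1 0; 0 0 0 1]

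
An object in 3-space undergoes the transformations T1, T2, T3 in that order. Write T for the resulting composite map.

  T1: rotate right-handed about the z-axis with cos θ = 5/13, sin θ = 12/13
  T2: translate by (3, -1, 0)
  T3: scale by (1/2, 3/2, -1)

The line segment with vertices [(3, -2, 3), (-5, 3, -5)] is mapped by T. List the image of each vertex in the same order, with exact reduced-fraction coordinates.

T1 rotate right-handed about the z-axis with cos θ = 5/13, sin θ = 12/13: (3, -2, 3) → (3, 2, 3); (-5, 3, -5) → (-61/13, -45/13, -5)
T2 translate by (3, -1, 0): (3, 2, 3) → (6, 1, 3); (-61/13, -45/13, -5) → (-22/13, -58/13, -5)
T3 scale by (1/2, 3/2, -1): (6, 1, 3) → (3, 3/2, -3); (-22/13, -58/13, -5) → (-11/13, -87/13, 5)

image vertices: (3, 3/2, -3), (-11/13, -87/13, 5)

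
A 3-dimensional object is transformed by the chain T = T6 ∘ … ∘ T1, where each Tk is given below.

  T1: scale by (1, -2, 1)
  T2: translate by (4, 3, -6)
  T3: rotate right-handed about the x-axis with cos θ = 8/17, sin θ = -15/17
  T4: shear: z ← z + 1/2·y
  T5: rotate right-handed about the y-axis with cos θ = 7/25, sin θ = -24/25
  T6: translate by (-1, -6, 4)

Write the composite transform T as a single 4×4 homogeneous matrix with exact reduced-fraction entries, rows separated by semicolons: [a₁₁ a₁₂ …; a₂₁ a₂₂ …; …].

T = [7/25 -528/425 -372/425 123/17; 0 -16/17 15/17 -168/17; 24/25 154/425 217/850 98/17; 0 0 0 1]

T1 = [1 0 0 0; 0 -2 0 0; 0 0 1 0; 0 0 0 1]
T2·T1 = [1 0 0 4; 0 -2 0 3; 0 0 1 -6; 0 0 0 1]
T3·…·T1 = [1 0 0 4; 0 -16/17 15/17 -66/17; 0 30/17 8/17 -93/17; 0 0 0 1]
T4·…·T1 = [1 0 0 4; 0 -16/17 15/17 -66/17; 0 22/17 31/34 -126/17; 0 0 0 1]
T5·…·T1 = [7/25 -528/425 -372/425 140/17; 0 -16/17 15/17 -66/17; 24/25 154/425 217/850 30/17; 0 0 0 1]
T6·…·T1 = [7/25 -528/425 -372/425 123/17; 0 -16/17 15/17 -168/17; 24/25 154/425 217/850 98/17; 0 0 0 1]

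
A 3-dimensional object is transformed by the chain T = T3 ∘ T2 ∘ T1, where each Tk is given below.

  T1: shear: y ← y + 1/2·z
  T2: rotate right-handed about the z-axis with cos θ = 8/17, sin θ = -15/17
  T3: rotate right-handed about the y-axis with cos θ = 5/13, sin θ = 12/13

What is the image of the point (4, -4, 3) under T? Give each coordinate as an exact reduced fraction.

T(p) = (1169/442, -80/17, 321/221)

T1 shear: y ← y + 1/2·z: (4, -4, 3) → (4, -5/2, 3)
T2 rotate right-handed about the z-axis with cos θ = 8/17, sin θ = -15/17: (4, -5/2, 3) → (-11/34, -80/17, 3)
T3 rotate right-handed about the y-axis with cos θ = 5/13, sin θ = 12/13: (-11/34, -80/17, 3) → (1169/442, -80/17, 321/221)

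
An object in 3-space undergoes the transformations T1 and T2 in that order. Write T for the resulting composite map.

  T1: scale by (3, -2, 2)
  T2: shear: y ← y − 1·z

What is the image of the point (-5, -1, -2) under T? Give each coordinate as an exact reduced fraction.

T1 scale by (3, -2, 2): (-5, -1, -2) → (-15, 2, -4)
T2 shear: y ← y − 1·z: (-15, 2, -4) → (-15, 6, -4)

T(p) = (-15, 6, -4)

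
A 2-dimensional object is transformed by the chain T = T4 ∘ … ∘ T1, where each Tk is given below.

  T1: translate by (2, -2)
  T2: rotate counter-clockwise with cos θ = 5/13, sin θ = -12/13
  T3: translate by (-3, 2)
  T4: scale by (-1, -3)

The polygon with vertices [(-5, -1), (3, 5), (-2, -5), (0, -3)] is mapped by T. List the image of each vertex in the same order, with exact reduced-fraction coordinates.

T1 translate by (2, -2): (-5, -1) → (-3, -3); (3, 5) → (5, 3); (-2, -5) → (0, -7); (0, -3) → (2, -5)
T2 rotate counter-clockwise with cos θ = 5/13, sin θ = -12/13: (-3, -3) → (-51/13, 21/13); (5, 3) → (61/13, -45/13); (0, -7) → (-84/13, -35/13); (2, -5) → (-50/13, -49/13)
T3 translate by (-3, 2): (-51/13, 21/13) → (-90/13, 47/13); (61/13, -45/13) → (22/13, -19/13); (-84/13, -35/13) → (-123/13, -9/13); (-50/13, -49/13) → (-89/13, -23/13)
T4 scale by (-1, -3): (-90/13, 47/13) → (90/13, -141/13); (22/13, -19/13) → (-22/13, 57/13); (-123/13, -9/13) → (123/13, 27/13); (-89/13, -23/13) → (89/13, 69/13)

image vertices: (90/13, -141/13), (-22/13, 57/13), (123/13, 27/13), (89/13, 69/13)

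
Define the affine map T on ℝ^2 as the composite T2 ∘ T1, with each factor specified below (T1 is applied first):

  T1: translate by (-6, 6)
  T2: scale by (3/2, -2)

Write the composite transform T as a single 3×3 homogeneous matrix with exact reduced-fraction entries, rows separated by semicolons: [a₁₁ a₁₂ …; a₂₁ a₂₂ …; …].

T1 = [1 0 -6; 0 1 6; 0 0 1]
T2·T1 = [3/2 0 -9; 0 -2 -12; 0 0 1]

T = [3/2 0 -9; 0 -2 -12; 0 0 1]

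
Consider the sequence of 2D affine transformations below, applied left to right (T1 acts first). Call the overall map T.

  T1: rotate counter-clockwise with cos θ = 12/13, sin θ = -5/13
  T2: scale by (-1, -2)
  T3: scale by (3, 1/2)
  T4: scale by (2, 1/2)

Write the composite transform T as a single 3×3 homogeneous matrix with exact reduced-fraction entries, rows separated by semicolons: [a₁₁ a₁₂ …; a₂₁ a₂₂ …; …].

T = [-72/13 -30/13 0; 5/26 -6/13 0; 0 0 1]

T1 = [12/13 5/13 0; -5/13 12/13 0; 0 0 1]
T2·T1 = [-12/13 -5/13 0; 10/13 -24/13 0; 0 0 1]
T3·…·T1 = [-36/13 -15/13 0; 5/13 -12/13 0; 0 0 1]
T4·…·T1 = [-72/13 -30/13 0; 5/26 -6/13 0; 0 0 1]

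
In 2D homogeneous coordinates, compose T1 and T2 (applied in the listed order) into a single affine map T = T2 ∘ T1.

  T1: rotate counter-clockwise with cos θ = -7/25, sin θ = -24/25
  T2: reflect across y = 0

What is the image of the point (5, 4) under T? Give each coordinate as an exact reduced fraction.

T(p) = (61/25, 148/25)

T1 rotate counter-clockwise with cos θ = -7/25, sin θ = -24/25: (5, 4) → (61/25, -148/25)
T2 reflect across y = 0: (61/25, -148/25) → (61/25, 148/25)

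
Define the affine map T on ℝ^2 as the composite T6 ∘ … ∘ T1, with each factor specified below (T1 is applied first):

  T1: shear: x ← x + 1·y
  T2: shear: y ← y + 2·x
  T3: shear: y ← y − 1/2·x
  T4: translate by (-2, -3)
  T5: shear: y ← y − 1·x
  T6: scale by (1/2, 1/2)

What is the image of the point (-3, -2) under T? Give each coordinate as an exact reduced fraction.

T1 shear: x ← x + 1·y: (-3, -2) → (-5, -2)
T2 shear: y ← y + 2·x: (-5, -2) → (-5, -12)
T3 shear: y ← y − 1/2·x: (-5, -12) → (-5, -19/2)
T4 translate by (-2, -3): (-5, -19/2) → (-7, -25/2)
T5 shear: y ← y − 1·x: (-7, -25/2) → (-7, -11/2)
T6 scale by (1/2, 1/2): (-7, -11/2) → (-7/2, -11/4)

T(p) = (-7/2, -11/4)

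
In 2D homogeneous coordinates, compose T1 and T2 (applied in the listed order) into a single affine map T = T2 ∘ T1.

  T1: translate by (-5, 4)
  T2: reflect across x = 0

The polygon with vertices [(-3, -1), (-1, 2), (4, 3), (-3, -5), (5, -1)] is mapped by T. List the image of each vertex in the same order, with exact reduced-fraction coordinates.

T1 translate by (-5, 4): (-3, -1) → (-8, 3); (-1, 2) → (-6, 6); (4, 3) → (-1, 7); (-3, -5) → (-8, -1); (5, -1) → (0, 3)
T2 reflect across x = 0: (-8, 3) → (8, 3); (-6, 6) → (6, 6); (-1, 7) → (1, 7); (-8, -1) → (8, -1); (0, 3) → (0, 3)

image vertices: (8, 3), (6, 6), (1, 7), (8, -1), (0, 3)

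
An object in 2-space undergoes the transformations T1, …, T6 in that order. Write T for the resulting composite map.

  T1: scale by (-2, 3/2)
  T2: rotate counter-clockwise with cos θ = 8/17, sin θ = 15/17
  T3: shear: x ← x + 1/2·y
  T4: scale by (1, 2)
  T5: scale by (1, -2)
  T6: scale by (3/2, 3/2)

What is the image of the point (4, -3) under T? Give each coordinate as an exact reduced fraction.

T(p) = (-447/68, 936/17)

T1 scale by (-2, 3/2): (4, -3) → (-8, -9/2)
T2 rotate counter-clockwise with cos θ = 8/17, sin θ = 15/17: (-8, -9/2) → (7/34, -156/17)
T3 shear: x ← x + 1/2·y: (7/34, -156/17) → (-149/34, -156/17)
T4 scale by (1, 2): (-149/34, -156/17) → (-149/34, -312/17)
T5 scale by (1, -2): (-149/34, -312/17) → (-149/34, 624/17)
T6 scale by (3/2, 3/2): (-149/34, 624/17) → (-447/68, 936/17)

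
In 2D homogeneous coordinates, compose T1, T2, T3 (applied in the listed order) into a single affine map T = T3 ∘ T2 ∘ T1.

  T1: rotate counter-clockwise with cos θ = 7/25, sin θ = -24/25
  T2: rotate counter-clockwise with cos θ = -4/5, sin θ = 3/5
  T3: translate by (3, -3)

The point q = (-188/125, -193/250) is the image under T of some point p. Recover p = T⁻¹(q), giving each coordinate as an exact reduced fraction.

T1 = [7/25 24/25 0; -24/25 7/25 0; 0 0 1]
T2·T1 = [44/125 -117/125 0; 117/125 44/125 0; 0 0 1]
T3·…·T1 = [44/125 -117/125 3; 117/125 44/125 -3; 0 0 1]
det M = 1; M⁻¹ = [44/125 117/125 219/125; -117/125 44/125 483/125; 0 0 1]
M⁻¹ · (-188/125, -193/250)ᵀ = (1/2, 5)ᵀ

p = (1/2, 5)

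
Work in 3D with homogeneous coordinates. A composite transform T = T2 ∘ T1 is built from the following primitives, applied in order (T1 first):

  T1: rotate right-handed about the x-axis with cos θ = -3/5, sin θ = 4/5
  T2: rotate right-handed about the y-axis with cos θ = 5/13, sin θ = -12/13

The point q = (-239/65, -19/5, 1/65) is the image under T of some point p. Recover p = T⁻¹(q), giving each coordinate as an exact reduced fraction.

T1 = [1 0 0 0; 0 -3/5 -4/5 0; 0 4/5 -3/5 0; 0 0 0 1]
T2·T1 = [5/13 -48/65 36/65 0; 0 -3/5 -4/5 0; 12/13 4/13 -3/13 0; 0 0 0 1]
det M = 1; M⁻¹ = [5/13 0 12/13 0; -48/65 -3/5 4/13 0; 36/65 -4/5 -3/13 0; 0 0 0 1]
M⁻¹ · (-239/65, -19/5, 1/65)ᵀ = (-7/5, 5, 1)ᵀ

p = (-7/5, 5, 1)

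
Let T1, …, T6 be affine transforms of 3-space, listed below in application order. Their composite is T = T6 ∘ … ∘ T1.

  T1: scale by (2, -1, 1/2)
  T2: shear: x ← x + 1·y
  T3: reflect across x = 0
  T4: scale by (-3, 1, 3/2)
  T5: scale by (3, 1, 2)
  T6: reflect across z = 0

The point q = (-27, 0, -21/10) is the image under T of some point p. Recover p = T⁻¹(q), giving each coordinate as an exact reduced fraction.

p = (-3/2, 0, 7/5)

T1 = [2 0 0 0; 0 -1 0 0; 0 0 1/2 0; 0 0 0 1]
T2·T1 = [2 -1 0 0; 0 -1 0 0; 0 0 1/2 0; 0 0 0 1]
T3·…·T1 = [-2 1 0 0; 0 -1 0 0; 0 0 1/2 0; 0 0 0 1]
T4·…·T1 = [6 -3 0 0; 0 -1 0 0; 0 0 3/4 0; 0 0 0 1]
T5·…·T1 = [18 -9 0 0; 0 -1 0 0; 0 0 3/2 0; 0 0 0 1]
T6·…·T1 = [18 -9 0 0; 0 -1 0 0; 0 0 -3/2 0; 0 0 0 1]
det M = 27; M⁻¹ = [1/18 -1/2 0 0; 0 -1 0 0; 0 0 -2/3 0; 0 0 0 1]
M⁻¹ · (-27, 0, -21/10)ᵀ = (-3/2, 0, 7/5)ᵀ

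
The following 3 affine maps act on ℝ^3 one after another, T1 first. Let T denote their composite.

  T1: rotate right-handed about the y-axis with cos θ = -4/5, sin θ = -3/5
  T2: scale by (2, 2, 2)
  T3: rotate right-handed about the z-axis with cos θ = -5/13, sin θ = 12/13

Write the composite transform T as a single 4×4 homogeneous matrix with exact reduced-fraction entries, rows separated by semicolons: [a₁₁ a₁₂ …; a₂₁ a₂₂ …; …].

T1 = [-4/5 0 -3/5 0; 0 1 0 0; 3/5 0 -4/5 0; 0 0 0 1]
T2·T1 = [-8/5 0 -6/5 0; 0 2 0 0; 6/5 0 -8/5 0; 0 0 0 1]
T3·…·T1 = [8/13 -24/13 6/13 0; -96/65 -10/13 -72/65 0; 6/5 0 -8/5 0; 0 0 0 1]

T = [8/13 -24/13 6/13 0; -96/65 -10/13 -72/65 0; 6/5 0 -8/5 0; 0 0 0 1]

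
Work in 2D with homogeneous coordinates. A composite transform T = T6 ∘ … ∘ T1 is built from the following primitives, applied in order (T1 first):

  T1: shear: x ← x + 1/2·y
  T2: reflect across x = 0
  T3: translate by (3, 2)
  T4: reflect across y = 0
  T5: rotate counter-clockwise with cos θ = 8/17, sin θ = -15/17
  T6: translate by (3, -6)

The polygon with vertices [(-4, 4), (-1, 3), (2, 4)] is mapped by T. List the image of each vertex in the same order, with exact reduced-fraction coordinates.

T1 shear: x ← x + 1/2·y: (-4, 4) → (-2, 4); (-1, 3) → (1/2, 3); (2, 4) → (4, 4)
T2 reflect across x = 0: (-2, 4) → (2, 4); (1/2, 3) → (-1/2, 3); (4, 4) → (-4, 4)
T3 translate by (3, 2): (2, 4) → (5, 6); (-1/2, 3) → (5/2, 5); (-4, 4) → (-1, 6)
T4 reflect across y = 0: (5, 6) → (5, -6); (5/2, 5) → (5/2, -5); (-1, 6) → (-1, -6)
T5 rotate counter-clockwise with cos θ = 8/17, sin θ = -15/17: (5, -6) → (-50/17, -123/17); (5/2, -5) → (-55/17, -155/34); (-1, -6) → (-98/17, -33/17)
T6 translate by (3, -6): (-50/17, -123/17) → (1/17, -225/17); (-55/17, -155/34) → (-4/17, -359/34); (-98/17, -33/17) → (-47/17, -135/17)

image vertices: (1/17, -225/17), (-4/17, -359/34), (-47/17, -135/17)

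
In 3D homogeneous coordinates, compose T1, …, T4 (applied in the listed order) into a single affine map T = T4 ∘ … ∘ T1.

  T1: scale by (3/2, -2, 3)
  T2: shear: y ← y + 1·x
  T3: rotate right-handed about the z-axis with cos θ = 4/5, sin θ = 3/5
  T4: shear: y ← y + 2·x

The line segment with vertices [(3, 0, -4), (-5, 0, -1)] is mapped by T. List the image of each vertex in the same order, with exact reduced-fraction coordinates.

T1 scale by (3/2, -2, 3): (3, 0, -4) → (9/2, 0, -12); (-5, 0, -1) → (-15/2, 0, -3)
T2 shear: y ← y + 1·x: (9/2, 0, -12) → (9/2, 9/2, -12); (-15/2, 0, -3) → (-15/2, -15/2, -3)
T3 rotate right-handed about the z-axis with cos θ = 4/5, sin θ = 3/5: (9/2, 9/2, -12) → (9/10, 63/10, -12); (-15/2, -15/2, -3) → (-3/2, -21/2, -3)
T4 shear: y ← y + 2·x: (9/10, 63/10, -12) → (9/10, 81/10, -12); (-3/2, -21/2, -3) → (-3/2, -27/2, -3)

image vertices: (9/10, 81/10, -12), (-3/2, -27/2, -3)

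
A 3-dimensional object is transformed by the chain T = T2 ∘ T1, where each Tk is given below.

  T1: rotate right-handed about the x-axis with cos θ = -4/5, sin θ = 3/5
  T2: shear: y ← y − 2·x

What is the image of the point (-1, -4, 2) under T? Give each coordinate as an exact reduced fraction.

T(p) = (-1, 4, -4)

T1 rotate right-handed about the x-axis with cos θ = -4/5, sin θ = 3/5: (-1, -4, 2) → (-1, 2, -4)
T2 shear: y ← y − 2·x: (-1, 2, -4) → (-1, 4, -4)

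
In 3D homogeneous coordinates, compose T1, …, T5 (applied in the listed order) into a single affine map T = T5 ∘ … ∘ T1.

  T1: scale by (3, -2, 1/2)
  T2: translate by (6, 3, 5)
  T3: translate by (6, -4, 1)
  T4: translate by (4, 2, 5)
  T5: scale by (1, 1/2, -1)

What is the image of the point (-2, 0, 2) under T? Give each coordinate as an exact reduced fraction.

T1 scale by (3, -2, 1/2): (-2, 0, 2) → (-6, 0, 1)
T2 translate by (6, 3, 5): (-6, 0, 1) → (0, 3, 6)
T3 translate by (6, -4, 1): (0, 3, 6) → (6, -1, 7)
T4 translate by (4, 2, 5): (6, -1, 7) → (10, 1, 12)
T5 scale by (1, 1/2, -1): (10, 1, 12) → (10, 1/2, -12)

T(p) = (10, 1/2, -12)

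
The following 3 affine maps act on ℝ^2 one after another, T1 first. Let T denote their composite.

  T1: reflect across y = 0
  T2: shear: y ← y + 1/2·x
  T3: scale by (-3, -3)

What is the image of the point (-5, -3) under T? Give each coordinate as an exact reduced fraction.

T1 reflect across y = 0: (-5, -3) → (-5, 3)
T2 shear: y ← y + 1/2·x: (-5, 3) → (-5, 1/2)
T3 scale by (-3, -3): (-5, 1/2) → (15, -3/2)

T(p) = (15, -3/2)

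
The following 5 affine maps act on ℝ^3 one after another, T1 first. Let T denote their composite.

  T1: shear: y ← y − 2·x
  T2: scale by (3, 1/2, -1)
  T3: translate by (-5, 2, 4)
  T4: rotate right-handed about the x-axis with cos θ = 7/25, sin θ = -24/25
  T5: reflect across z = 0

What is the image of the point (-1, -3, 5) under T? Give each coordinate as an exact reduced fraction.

T(p) = (-8, -27/50, 43/25)

T1 shear: y ← y − 2·x: (-1, -3, 5) → (-1, -1, 5)
T2 scale by (3, 1/2, -1): (-1, -1, 5) → (-3, -1/2, -5)
T3 translate by (-5, 2, 4): (-3, -1/2, -5) → (-8, 3/2, -1)
T4 rotate right-handed about the x-axis with cos θ = 7/25, sin θ = -24/25: (-8, 3/2, -1) → (-8, -27/50, -43/25)
T5 reflect across z = 0: (-8, -27/50, -43/25) → (-8, -27/50, 43/25)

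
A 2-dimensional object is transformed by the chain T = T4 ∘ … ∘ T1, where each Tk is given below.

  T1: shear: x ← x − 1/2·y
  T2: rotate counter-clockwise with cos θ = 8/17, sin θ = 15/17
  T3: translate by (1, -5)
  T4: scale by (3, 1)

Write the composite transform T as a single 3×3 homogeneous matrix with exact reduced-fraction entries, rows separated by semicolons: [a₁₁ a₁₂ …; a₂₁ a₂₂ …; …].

T = [24/17 -57/17 3; 15/17 1/34 -5; 0 0 1]

T1 = [1 -1/2 0; 0 1 0; 0 0 1]
T2·T1 = [8/17 -19/17 0; 15/17 1/34 0; 0 0 1]
T3·…·T1 = [8/17 -19/17 1; 15/17 1/34 -5; 0 0 1]
T4·…·T1 = [24/17 -57/17 3; 15/17 1/34 -5; 0 0 1]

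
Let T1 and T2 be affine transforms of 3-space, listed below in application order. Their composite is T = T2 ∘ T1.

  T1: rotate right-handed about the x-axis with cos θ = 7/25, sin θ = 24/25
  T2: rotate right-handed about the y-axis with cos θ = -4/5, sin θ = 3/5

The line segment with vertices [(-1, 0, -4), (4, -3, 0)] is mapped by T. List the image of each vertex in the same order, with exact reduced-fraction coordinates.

T1 rotate right-handed about the x-axis with cos θ = 7/25, sin θ = 24/25: (-1, 0, -4) → (-1, 96/25, -28/25); (4, -3, 0) → (4, -21/25, -72/25)
T2 rotate right-handed about the y-axis with cos θ = -4/5, sin θ = 3/5: (-1, 96/25, -28/25) → (16/125, 96/25, 187/125); (4, -21/25, -72/25) → (-616/125, -21/25, -12/125)

image vertices: (16/125, 96/25, 187/125), (-616/125, -21/25, -12/125)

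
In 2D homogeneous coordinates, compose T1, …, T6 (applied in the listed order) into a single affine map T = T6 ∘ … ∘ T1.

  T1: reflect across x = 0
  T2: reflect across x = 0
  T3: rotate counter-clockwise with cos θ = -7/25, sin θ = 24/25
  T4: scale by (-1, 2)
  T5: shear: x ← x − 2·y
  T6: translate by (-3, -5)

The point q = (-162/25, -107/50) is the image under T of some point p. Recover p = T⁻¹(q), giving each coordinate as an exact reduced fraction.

T1 = [-1 0 0; 0 1 0; 0 0 1]
T2·T1 = [1 0 0; 0 1 0; 0 0 1]
T3·…·T1 = [-7/25 -24/25 0; 24/25 -7/25 0; 0 0 1]
T4·…·T1 = [7/25 24/25 0; 48/25 -14/25 0; 0 0 1]
T5·…·T1 = [-89/25 52/25 0; 48/25 -14/25 0; 0 0 1]
T6·…·T1 = [-89/25 52/25 -3; 48/25 -14/25 -5; 0 0 1]
det M = -2; M⁻¹ = [7/25 26/25 151/25; 24/25 89/50 589/50; 0 0 1]
M⁻¹ · (-162/25, -107/50)ᵀ = (2, 7/4)ᵀ

p = (2, 7/4)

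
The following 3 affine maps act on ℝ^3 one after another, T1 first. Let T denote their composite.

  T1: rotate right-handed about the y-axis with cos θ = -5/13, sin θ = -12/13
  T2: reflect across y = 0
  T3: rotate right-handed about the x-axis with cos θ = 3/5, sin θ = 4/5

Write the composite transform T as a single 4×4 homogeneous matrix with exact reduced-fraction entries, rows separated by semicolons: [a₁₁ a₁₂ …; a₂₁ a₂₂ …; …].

T1 = [-5/13 0 -12/13 0; 0 1 0 0; 12/13 0 -5/13 0; 0 0 0 1]
T2·T1 = [-5/13 0 -12/13 0; 0 -1 0 0; 12/13 0 -5/13 0; 0 0 0 1]
T3·…·T1 = [-5/13 0 -12/13 0; -48/65 -3/5 4/13 0; 36/65 -4/5 -3/13 0; 0 0 0 1]

T = [-5/13 0 -12/13 0; -48/65 -3/5 4/13 0; 36/65 -4/5 -3/13 0; 0 0 0 1]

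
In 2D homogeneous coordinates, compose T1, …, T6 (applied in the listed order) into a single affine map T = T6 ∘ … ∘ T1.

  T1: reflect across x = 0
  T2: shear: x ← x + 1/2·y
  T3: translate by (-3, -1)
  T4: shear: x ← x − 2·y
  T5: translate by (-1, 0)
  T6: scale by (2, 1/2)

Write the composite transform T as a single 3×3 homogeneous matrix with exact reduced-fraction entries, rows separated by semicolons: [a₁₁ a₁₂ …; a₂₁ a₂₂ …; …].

T1 = [-1 0 0; 0 1 0; 0 0 1]
T2·T1 = [-1 1/2 0; 0 1 0; 0 0 1]
T3·…·T1 = [-1 1/2 -3; 0 1 -1; 0 0 1]
T4·…·T1 = [-1 -3/2 -1; 0 1 -1; 0 0 1]
T5·…·T1 = [-1 -3/2 -2; 0 1 -1; 0 0 1]
T6·…·T1 = [-2 -3 -4; 0 1/2 -1/2; 0 0 1]

T = [-2 -3 -4; 0 1/2 -1/2; 0 0 1]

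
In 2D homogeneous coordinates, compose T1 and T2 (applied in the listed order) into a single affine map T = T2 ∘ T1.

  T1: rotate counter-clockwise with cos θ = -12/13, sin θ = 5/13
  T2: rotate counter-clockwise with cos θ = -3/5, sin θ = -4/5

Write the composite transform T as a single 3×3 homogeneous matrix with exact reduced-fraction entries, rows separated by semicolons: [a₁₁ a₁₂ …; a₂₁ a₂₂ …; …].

T = [56/65 -33/65 0; 33/65 56/65 0; 0 0 1]

T1 = [-12/13 -5/13 0; 5/13 -12/13 0; 0 0 1]
T2·T1 = [56/65 -33/65 0; 33/65 56/65 0; 0 0 1]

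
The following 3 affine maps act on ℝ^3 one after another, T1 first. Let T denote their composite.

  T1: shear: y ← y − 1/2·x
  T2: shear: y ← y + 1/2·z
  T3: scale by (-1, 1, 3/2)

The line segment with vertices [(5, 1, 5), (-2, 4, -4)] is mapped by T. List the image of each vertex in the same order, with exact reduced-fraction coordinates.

image vertices: (-5, 1, 15/2), (2, 3, -6)

T1 shear: y ← y − 1/2·x: (5, 1, 5) → (5, -3/2, 5); (-2, 4, -4) → (-2, 5, -4)
T2 shear: y ← y + 1/2·z: (5, -3/2, 5) → (5, 1, 5); (-2, 5, -4) → (-2, 3, -4)
T3 scale by (-1, 1, 3/2): (5, 1, 5) → (-5, 1, 15/2); (-2, 3, -4) → (2, 3, -6)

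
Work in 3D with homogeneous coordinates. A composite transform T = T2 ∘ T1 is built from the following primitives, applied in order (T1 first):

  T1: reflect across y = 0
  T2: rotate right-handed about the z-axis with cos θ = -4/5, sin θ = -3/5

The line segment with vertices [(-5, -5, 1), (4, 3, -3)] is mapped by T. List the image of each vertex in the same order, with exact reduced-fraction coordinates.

image vertices: (7, -1, 1), (-5, 0, -3)

T1 reflect across y = 0: (-5, -5, 1) → (-5, 5, 1); (4, 3, -3) → (4, -3, -3)
T2 rotate right-handed about the z-axis with cos θ = -4/5, sin θ = -3/5: (-5, 5, 1) → (7, -1, 1); (4, -3, -3) → (-5, 0, -3)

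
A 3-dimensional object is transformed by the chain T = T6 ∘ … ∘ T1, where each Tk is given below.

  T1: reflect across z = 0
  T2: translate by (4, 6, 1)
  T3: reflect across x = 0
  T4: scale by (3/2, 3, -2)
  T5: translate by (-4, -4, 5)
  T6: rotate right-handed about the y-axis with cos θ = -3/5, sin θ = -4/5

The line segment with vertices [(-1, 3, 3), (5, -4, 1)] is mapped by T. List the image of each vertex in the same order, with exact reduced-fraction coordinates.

T1 reflect across z = 0: (-1, 3, 3) → (-1, 3, -3); (5, -4, 1) → (5, -4, -1)
T2 translate by (4, 6, 1): (-1, 3, -3) → (3, 9, -2); (5, -4, -1) → (9, 2, 0)
T3 reflect across x = 0: (3, 9, -2) → (-3, 9, -2); (9, 2, 0) → (-9, 2, 0)
T4 scale by (3/2, 3, -2): (-3, 9, -2) → (-9/2, 27, 4); (-9, 2, 0) → (-27/2, 6, 0)
T5 translate by (-4, -4, 5): (-9/2, 27, 4) → (-17/2, 23, 9); (-27/2, 6, 0) → (-35/2, 2, 5)
T6 rotate right-handed about the y-axis with cos θ = -3/5, sin θ = -4/5: (-17/2, 23, 9) → (-21/10, 23, -61/5); (-35/2, 2, 5) → (13/2, 2, -17)

image vertices: (-21/10, 23, -61/5), (13/2, 2, -17)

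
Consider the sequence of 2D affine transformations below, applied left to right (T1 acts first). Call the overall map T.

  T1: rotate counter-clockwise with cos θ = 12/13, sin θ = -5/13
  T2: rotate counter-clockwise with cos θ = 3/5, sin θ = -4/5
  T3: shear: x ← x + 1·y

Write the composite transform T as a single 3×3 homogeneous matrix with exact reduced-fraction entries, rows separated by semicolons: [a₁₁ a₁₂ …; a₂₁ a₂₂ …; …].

T = [-47/65 79/65 0; -63/65 16/65 0; 0 0 1]

T1 = [12/13 5/13 0; -5/13 12/13 0; 0 0 1]
T2·T1 = [16/65 63/65 0; -63/65 16/65 0; 0 0 1]
T3·…·T1 = [-47/65 79/65 0; -63/65 16/65 0; 0 0 1]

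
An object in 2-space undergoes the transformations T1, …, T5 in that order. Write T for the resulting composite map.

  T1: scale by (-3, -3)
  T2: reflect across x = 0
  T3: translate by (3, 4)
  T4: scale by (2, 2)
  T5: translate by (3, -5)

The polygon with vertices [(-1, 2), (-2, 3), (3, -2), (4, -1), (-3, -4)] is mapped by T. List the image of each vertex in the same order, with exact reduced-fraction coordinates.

T1 scale by (-3, -3): (-1, 2) → (3, -6); (-2, 3) → (6, -9); (3, -2) → (-9, 6); (4, -1) → (-12, 3); (-3, -4) → (9, 12)
T2 reflect across x = 0: (3, -6) → (-3, -6); (6, -9) → (-6, -9); (-9, 6) → (9, 6); (-12, 3) → (12, 3); (9, 12) → (-9, 12)
T3 translate by (3, 4): (-3, -6) → (0, -2); (-6, -9) → (-3, -5); (9, 6) → (12, 10); (12, 3) → (15, 7); (-9, 12) → (-6, 16)
T4 scale by (2, 2): (0, -2) → (0, -4); (-3, -5) → (-6, -10); (12, 10) → (24, 20); (15, 7) → (30, 14); (-6, 16) → (-12, 32)
T5 translate by (3, -5): (0, -4) → (3, -9); (-6, -10) → (-3, -15); (24, 20) → (27, 15); (30, 14) → (33, 9); (-12, 32) → (-9, 27)

image vertices: (3, -9), (-3, -15), (27, 15), (33, 9), (-9, 27)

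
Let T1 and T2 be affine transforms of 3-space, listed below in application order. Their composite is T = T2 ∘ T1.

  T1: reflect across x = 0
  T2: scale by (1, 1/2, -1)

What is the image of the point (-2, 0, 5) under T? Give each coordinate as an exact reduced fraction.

T(p) = (2, 0, -5)

T1 reflect across x = 0: (-2, 0, 5) → (2, 0, 5)
T2 scale by (1, 1/2, -1): (2, 0, 5) → (2, 0, -5)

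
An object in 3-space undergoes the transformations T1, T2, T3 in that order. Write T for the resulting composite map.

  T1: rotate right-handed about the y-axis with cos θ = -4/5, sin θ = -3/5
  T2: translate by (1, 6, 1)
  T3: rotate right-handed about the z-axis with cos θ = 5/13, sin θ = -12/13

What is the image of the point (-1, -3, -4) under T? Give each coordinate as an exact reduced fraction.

T(p) = (57/13, -177/65, 18/5)

T1 rotate right-handed about the y-axis with cos θ = -4/5, sin θ = -3/5: (-1, -3, -4) → (16/5, -3, 13/5)
T2 translate by (1, 6, 1): (16/5, -3, 13/5) → (21/5, 3, 18/5)
T3 rotate right-handed about the z-axis with cos θ = 5/13, sin θ = -12/13: (21/5, 3, 18/5) → (57/13, -177/65, 18/5)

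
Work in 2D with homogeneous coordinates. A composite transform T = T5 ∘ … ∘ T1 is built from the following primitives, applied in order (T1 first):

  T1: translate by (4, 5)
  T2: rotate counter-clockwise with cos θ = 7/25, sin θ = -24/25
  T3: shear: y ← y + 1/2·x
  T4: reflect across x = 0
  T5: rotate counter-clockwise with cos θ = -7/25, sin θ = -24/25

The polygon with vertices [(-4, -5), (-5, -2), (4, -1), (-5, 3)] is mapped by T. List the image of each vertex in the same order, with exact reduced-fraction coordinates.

T1 translate by (4, 5): (-4, -5) → (0, 0); (-5, -2) → (-1, 3); (4, -1) → (8, 4); (-5, 3) → (-1, 8)
T2 rotate counter-clockwise with cos θ = 7/25, sin θ = -24/25: (0, 0) → (0, 0); (-1, 3) → (13/5, 9/5); (8, 4) → (152/25, -164/25); (-1, 8) → (37/5, 16/5)
T3 shear: y ← y + 1/2·x: (0, 0) → (0, 0); (13/5, 9/5) → (13/5, 31/10); (152/25, -164/25) → (152/25, -88/25); (37/5, 16/5) → (37/5, 69/10)
T4 reflect across x = 0: (0, 0) → (0, 0); (13/5, 31/10) → (-13/5, 31/10); (152/25, -88/25) → (-152/25, -88/25); (37/5, 69/10) → (-37/5, 69/10)
T5 rotate counter-clockwise with cos θ = -7/25, sin θ = -24/25: (0, 0) → (0, 0); (-13/5, 31/10) → (463/125, 407/250); (-152/25, -88/25) → (-1048/625, 4264/625); (-37/5, 69/10) → (1087/125, 1293/250)

image vertices: (0, 0), (463/125, 407/250), (-1048/625, 4264/625), (1087/125, 1293/250)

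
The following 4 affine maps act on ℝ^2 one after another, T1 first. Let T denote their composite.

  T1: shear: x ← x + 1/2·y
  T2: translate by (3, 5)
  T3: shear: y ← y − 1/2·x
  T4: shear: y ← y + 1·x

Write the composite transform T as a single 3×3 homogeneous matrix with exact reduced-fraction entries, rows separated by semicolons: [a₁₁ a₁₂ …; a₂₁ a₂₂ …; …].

T = [1 1/2 3; 1/2 5/4 13/2; 0 0 1]

T1 = [1 1/2 0; 0 1 0; 0 0 1]
T2·T1 = [1 1/2 3; 0 1 5; 0 0 1]
T3·…·T1 = [1 1/2 3; -1/2 3/4 7/2; 0 0 1]
T4·…·T1 = [1 1/2 3; 1/2 5/4 13/2; 0 0 1]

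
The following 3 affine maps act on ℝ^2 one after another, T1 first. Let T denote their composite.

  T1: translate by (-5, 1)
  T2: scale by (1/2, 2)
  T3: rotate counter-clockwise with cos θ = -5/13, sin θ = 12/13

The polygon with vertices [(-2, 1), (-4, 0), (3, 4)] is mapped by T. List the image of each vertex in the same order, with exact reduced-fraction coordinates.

image vertices: (-61/26, -62/13), (-3/26, -64/13), (-115/13, -62/13)

T1 translate by (-5, 1): (-2, 1) → (-7, 2); (-4, 0) → (-9, 1); (3, 4) → (-2, 5)
T2 scale by (1/2, 2): (-7, 2) → (-7/2, 4); (-9, 1) → (-9/2, 2); (-2, 5) → (-1, 10)
T3 rotate counter-clockwise with cos θ = -5/13, sin θ = 12/13: (-7/2, 4) → (-61/26, -62/13); (-9/2, 2) → (-3/26, -64/13); (-1, 10) → (-115/13, -62/13)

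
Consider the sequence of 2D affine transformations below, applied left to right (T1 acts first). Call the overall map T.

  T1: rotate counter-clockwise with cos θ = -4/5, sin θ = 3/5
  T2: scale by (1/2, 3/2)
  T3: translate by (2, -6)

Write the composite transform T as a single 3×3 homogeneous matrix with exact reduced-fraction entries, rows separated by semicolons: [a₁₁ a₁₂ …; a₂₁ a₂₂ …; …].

T1 = [-4/5 -3/5 0; 3/5 -4/5 0; 0 0 1]
T2·T1 = [-2/5 -3/10 0; 9/10 -6/5 0; 0 0 1]
T3·…·T1 = [-2/5 -3/10 2; 9/10 -6/5 -6; 0 0 1]

T = [-2/5 -3/10 2; 9/10 -6/5 -6; 0 0 1]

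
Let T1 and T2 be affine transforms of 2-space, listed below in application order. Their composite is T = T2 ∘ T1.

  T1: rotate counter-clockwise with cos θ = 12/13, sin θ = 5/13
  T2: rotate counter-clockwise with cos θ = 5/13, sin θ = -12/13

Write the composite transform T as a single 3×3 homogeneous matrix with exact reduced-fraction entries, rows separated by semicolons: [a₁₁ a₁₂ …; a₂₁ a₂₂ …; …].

T = [120/169 119/169 0; -119/169 120/169 0; 0 0 1]

T1 = [12/13 -5/13 0; 5/13 12/13 0; 0 0 1]
T2·T1 = [120/169 119/169 0; -119/169 120/169 0; 0 0 1]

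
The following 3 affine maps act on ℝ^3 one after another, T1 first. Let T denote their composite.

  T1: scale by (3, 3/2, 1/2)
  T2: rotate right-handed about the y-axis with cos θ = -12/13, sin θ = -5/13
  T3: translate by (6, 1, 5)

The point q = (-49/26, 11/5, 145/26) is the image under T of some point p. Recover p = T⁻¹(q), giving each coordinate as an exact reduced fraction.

T1 = [3 0 0 0; 0 3/2 0 0; 0 0 1/2 0; 0 0 0 1]
T2·T1 = [-36/13 0 -5/26 0; 0 3/2 0 0; 15/13 0 -6/13 0; 0 0 0 1]
T3·…·T1 = [-36/13 0 -5/26 6; 0 3/2 0 1; 15/13 0 -6/13 5; 0 0 0 1]
det M = 9/4; M⁻¹ = [-4/13 0 5/39 47/39; 0 2/3 0 -2/3; -10/13 0 -24/13 180/13; 0 0 0 1]
M⁻¹ · (-49/26, 11/5, 145/26)ᵀ = (5/2, 4/5, 5)ᵀ

p = (5/2, 4/5, 5)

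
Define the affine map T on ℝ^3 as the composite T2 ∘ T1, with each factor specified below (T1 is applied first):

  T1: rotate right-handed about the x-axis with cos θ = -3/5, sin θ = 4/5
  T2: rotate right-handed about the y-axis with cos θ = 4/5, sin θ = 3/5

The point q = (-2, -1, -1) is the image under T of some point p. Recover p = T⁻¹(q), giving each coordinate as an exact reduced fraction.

T1 = [1 0 0 0; 0 -3/5 -4/5 0; 0 4/5 -3/5 0; 0 0 0 1]
T2·T1 = [4/5 12/25 -9/25 0; 0 -3/5 -4/5 0; -3/5 16/25 -12/25 0; 0 0 0 1]
det M = 1; M⁻¹ = [4/5 0 -3/5 0; 12/25 -3/5 16/25 0; -9/25 -4/5 -12/25 0; 0 0 0 1]
M⁻¹ · (-2, -1, -1)ᵀ = (-1, -1, 2)ᵀ

p = (-1, -1, 2)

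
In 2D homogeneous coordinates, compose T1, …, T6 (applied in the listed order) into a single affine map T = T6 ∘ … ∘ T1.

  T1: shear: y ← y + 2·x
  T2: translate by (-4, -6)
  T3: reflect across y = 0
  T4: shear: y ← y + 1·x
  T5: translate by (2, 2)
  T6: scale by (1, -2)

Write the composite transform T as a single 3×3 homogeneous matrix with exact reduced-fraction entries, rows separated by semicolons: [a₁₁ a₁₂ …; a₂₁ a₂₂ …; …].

T1 = [1 0 0; 2 1 0; 0 0 1]
T2·T1 = [1 0 -4; 2 1 -6; 0 0 1]
T3·…·T1 = [1 0 -4; -2 -1 6; 0 0 1]
T4·…·T1 = [1 0 -4; -1 -1 2; 0 0 1]
T5·…·T1 = [1 0 -2; -1 -1 4; 0 0 1]
T6·…·T1 = [1 0 -2; 2 2 -8; 0 0 1]

T = [1 0 -2; 2 2 -8; 0 0 1]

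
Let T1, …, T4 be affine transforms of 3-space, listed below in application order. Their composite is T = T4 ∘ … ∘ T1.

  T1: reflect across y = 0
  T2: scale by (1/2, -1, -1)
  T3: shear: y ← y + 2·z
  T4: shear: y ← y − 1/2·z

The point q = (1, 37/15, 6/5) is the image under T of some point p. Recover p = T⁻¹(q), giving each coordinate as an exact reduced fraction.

T1 = [1 0 0 0; 0 -1 0 0; 0 0 1 0; 0 0 0 1]
T2·T1 = [1/2 0 0 0; 0 1 0 0; 0 0 -1 0; 0 0 0 1]
T3·…·T1 = [1/2 0 0 0; 0 1 -2 0; 0 0 -1 0; 0 0 0 1]
T4·…·T1 = [1/2 0 0 0; 0 1 -3/2 0; 0 0 -1 0; 0 0 0 1]
det M = -1/2; M⁻¹ = [2 0 0 0; 0 1 -3/2 0; 0 0 -1 0; 0 0 0 1]
M⁻¹ · (1, 37/15, 6/5)ᵀ = (2, 2/3, -6/5)ᵀ

p = (2, 2/3, -6/5)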